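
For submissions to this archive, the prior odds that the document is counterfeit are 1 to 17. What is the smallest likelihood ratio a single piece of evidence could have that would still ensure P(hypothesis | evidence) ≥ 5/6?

Prior odds = 1/17.
Target odds = (5/6)/(1/6) = 5.
Required Bayes factor = 5 ÷ (1/17) = 85.

85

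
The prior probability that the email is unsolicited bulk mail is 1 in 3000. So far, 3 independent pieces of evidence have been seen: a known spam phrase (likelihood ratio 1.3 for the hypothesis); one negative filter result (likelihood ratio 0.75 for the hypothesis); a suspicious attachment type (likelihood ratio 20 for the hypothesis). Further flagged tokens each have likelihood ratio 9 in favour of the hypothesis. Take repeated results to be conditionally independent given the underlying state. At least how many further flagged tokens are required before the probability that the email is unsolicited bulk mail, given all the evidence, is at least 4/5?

3

Prior odds = (1/3000)/(2999/3000) = 1/2999.
Combined Bayes factor of the evidence already in hand = 1.3 × 0.75 × 20 = 19.5.
Odds after that evidence = (1/2999) × 19.5 = 39/5998.
Target odds = 0.8/0.2 = 4.
Need 9ⁿ ≥ 4 ÷ (39/5998) = 23992/39.
9² = 81 falls short of 23992/39 but 9³ = 729 reaches it, so n = 3.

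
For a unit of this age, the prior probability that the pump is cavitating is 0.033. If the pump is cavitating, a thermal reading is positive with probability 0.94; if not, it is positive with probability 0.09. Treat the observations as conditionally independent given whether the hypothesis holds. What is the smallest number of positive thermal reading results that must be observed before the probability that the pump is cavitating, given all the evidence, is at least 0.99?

4

Prior odds = 0.033/0.967 = 33/967.
Likelihood ratio of a positive = 0.94/0.09 = 94/9.
Target posterior odds = 0.99/0.01 = 99.
Require (94/9)ⁿ ≥ 99 ÷ (33/967) = 2901.
(94/9)³ = 830584/729 falls short of 2901 but (94/9)⁴ = 78074896/6561 reaches it, so n = 4.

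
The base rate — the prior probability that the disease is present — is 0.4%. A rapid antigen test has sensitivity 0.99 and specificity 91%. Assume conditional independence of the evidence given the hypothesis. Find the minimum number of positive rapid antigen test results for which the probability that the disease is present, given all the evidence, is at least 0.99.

Prior odds: 0.004 ÷ 0.996 = 1/249.
False-positive rate = 1 − 0.91 = 0.09; likelihood ratio of a positive = 0.99/0.09 = 11.
Target odds: 0.99 ÷ 0.01 = 99.
Require 11ⁿ ≥ 99 ÷ (1/249) = 24651.
11⁴ = 14641 falls short of 24651 but 11⁵ = 161051 reaches it, so n = 5.

5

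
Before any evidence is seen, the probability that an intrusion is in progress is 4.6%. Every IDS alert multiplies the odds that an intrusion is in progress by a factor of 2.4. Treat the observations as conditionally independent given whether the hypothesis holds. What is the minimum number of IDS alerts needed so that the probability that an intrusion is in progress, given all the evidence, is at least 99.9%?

Prior odds: 0.046 ÷ 0.954 = 23/477.
Likelihood ratio per IDS alert = 2.4.
Target odds: 0.999 ÷ 0.001 = 999.
Need (23/477) × 2.4ⁿ ≥ 999, i.e. 2.4ⁿ ≥ 476523/23.
2.4¹¹ ≈15216.8 falls short of 476523/23 but 2.4¹² ≈36520.3 reaches it, so n = 12.

12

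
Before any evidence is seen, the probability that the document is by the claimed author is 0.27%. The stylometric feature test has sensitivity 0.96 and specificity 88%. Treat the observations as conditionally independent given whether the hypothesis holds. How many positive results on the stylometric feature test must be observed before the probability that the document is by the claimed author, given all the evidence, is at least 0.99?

Prior odds: 0.0027 ÷ 0.9973 = 27/9973.
False-positive rate = 1 − 0.88 = 0.12; likelihood ratio of a positive = 0.96/0.12 = 8.
Target posterior odds = 0.99/0.01 = 99.
Require 8ⁿ ≥ 99 ÷ (27/9973) = 109703/3.
8⁵ = 32768 falls short of 109703/3 but 8⁶ = 262144 reaches it, so n = 6.

6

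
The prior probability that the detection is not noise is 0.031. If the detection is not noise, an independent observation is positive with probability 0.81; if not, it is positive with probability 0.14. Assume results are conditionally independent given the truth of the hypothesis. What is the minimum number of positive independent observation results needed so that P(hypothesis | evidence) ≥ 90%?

Prior odds = 0.031/0.969 = 31/969.
Likelihood ratio of a positive = 0.81/0.14 = 81/14.
Target odds: 0.9 ÷ 0.1 = 9.
Need (31/969) × (81/14)ⁿ ≥ 9, i.e. (81/14)ⁿ ≥ 8721/31.
(81/14)³ = 531441/2744 falls short of 8721/31 but (81/14)⁴ = 43046721/38416 reaches it, so n = 4.

4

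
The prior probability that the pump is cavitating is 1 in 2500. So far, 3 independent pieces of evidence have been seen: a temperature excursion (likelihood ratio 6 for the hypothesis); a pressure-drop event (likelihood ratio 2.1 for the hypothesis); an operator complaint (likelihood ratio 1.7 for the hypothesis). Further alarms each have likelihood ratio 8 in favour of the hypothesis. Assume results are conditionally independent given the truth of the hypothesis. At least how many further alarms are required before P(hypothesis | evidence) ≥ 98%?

Prior odds = 0.0004/0.9996 = 1/2499.
Combined Bayes factor of the evidence already in hand = 6 × 2.1 × 1.7 = 21.42.
Odds after that evidence = (1/2499) × 21.42 = 3/350.
Target odds = 0.98/0.02 = 49.
Need 8ⁿ ≥ 49 ÷ (3/350) = 17150/3.
8⁴ = 4096 falls short of 17150/3 but 8⁵ = 32768 reaches it, so n = 5.

5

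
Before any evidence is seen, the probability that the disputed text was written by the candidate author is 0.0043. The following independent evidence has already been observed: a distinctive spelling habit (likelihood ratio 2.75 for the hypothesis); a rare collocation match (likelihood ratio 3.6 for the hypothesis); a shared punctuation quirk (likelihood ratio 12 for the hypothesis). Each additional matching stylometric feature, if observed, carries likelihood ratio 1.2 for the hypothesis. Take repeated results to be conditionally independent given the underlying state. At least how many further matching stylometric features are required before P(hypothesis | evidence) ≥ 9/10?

16

Prior odds = 0.0043/0.9957 = 43/9957.
Combined Bayes factor of the evidence already in hand = 2.75 × 3.6 × 12 = 118.8.
Odds after that evidence = (43/9957) × 118.8 = 8514/16595.
Target odds = 0.9/0.1 = 9.
Need 1.2ⁿ ≥ 9 ÷ (8514/16595) = 16595/946.
1.2¹⁵ ≈15.407 falls short of 16595/946 but 1.2¹⁶ ≈18.4884 reaches it, so n = 16.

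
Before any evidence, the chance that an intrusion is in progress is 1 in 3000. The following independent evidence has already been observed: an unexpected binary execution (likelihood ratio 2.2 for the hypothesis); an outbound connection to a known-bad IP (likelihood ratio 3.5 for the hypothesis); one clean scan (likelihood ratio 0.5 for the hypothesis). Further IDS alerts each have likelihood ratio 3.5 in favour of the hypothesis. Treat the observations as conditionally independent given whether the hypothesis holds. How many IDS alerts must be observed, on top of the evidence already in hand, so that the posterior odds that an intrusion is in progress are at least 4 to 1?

7

Prior odds = (1/3000)/(2999/3000) = 1/2999.
Combined Bayes factor of the evidence already in hand = 2.2 × 3.5 × 0.5 = 3.85.
Odds after that evidence = (1/2999) × 3.85 = 77/59980.
Target odds = 4.
Need 3.5ⁿ ≥ 4 ÷ (77/59980) = 239920/77.
3.5⁶ = 1838.265625 falls short of 239920/77 but 3.5⁷ = 823543/128 reaches it, so n = 7.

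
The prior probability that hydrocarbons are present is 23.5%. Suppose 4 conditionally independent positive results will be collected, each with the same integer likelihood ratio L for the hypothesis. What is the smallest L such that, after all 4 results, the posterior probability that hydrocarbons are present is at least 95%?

Prior odds = 0.235/0.765 = 47/153.
Target odds = 0.95/0.05 = 19.
Need L⁴ ≥ 19 ÷ (47/153) = 2907/47.
2⁴ = 16 < 2907/47 ≤ 81 = 3⁴, so L = 3.

3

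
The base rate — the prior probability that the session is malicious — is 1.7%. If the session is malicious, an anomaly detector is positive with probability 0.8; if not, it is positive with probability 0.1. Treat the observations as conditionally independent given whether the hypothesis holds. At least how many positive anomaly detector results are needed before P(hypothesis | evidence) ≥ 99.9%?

Prior odds: 0.017 ÷ 0.983 = 17/983.
Likelihood ratio of a positive = 0.8/0.1 = 8.
Target posterior odds = 0.999/0.001 = 999.
Require 8ⁿ ≥ 999 ÷ (17/983) = 982017/17.
8⁵ = 32768 falls short of 982017/17 but 8⁶ = 262144 reaches it, so n = 6.

6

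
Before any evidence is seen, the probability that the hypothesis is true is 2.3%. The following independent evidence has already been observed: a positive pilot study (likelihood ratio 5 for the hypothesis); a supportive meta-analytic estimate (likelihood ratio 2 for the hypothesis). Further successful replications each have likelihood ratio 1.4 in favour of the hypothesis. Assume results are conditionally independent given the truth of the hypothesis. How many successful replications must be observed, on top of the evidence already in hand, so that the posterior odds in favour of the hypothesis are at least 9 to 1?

11

Prior odds = 0.023/0.977 = 23/977.
Combined Bayes factor of the evidence already in hand = 5 × 2 = 10.
Odds after that evidence = (23/977) × 10 = 230/977.
Target odds = 9.
Need 1.4ⁿ ≥ 9 ÷ (230/977) = 8793/230.
1.4¹⁰ = 282475249/9765625 falls short of 8793/230 but 1.4¹¹ ≈40.4957 reaches it, so n = 11.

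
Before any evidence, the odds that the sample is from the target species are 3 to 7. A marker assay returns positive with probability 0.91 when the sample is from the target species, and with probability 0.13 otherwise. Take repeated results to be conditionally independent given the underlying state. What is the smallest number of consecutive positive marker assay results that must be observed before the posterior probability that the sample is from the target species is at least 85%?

Prior odds = 3/7.
Likelihood ratio of a positive result = 0.91/0.13 = 7.
Target posterior odds = 0.85/0.15 = 17/3.
Need (3/7) × 7ⁿ ≥ 17/3, i.e. 7ⁿ ≥ 119/9.
7¹ = 7 falls short of 119/9 but 7² = 49 reaches it, so n = 2.

2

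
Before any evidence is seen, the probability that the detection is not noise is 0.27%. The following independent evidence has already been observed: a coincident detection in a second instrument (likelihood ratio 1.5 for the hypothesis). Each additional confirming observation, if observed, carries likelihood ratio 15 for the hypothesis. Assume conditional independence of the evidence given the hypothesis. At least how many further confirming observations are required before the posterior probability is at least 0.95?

4

Prior odds = 0.0027/0.9973 = 27/9973.
Bayes factor of the evidence already in hand = 1.5.
Odds after that evidence = (27/9973) × 1.5 = 81/19946.
Target odds = 0.95/0.05 = 19.
Need 15ⁿ ≥ 19 ÷ (81/19946) = 378974/81.
15³ = 3375 falls short of 378974/81 but 15⁴ = 50625 reaches it, so n = 4.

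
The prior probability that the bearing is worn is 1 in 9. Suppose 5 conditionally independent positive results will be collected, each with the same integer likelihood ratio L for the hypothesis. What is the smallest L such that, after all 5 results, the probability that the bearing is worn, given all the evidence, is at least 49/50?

4

Prior odds = (1/9)/(8/9) = 0.125.
Target odds = 0.98/0.02 = 49.
Need L⁵ ≥ 49 ÷ 0.125 = 392.
3⁵ = 243 < 392 ≤ 1024 = 4⁵, so L = 4.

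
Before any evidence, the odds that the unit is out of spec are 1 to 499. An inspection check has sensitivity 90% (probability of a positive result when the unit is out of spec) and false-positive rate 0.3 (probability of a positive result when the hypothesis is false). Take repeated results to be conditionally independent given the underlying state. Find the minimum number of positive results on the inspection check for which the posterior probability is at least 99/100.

10

Prior odds = 1/499.
Likelihood ratio of a positive result = 0.9/0.3 = 3.
Target odds: 0.99 ÷ 0.01 = 99.
Require 3ⁿ ≥ 99 ÷ (1/499) = 49401.
3⁹ = 19683 falls short of 49401 but 3¹⁰ = 59049 reaches it, so n = 10.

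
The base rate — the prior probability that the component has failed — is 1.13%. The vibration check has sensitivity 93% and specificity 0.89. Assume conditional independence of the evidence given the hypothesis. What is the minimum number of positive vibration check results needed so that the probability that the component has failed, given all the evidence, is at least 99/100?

Prior odds: 0.0113 ÷ 0.9887 = 113/9887.
False-positive rate = 1 − 0.89 = 0.11; likelihood ratio of a positive = 0.93/0.11 = 93/11.
Target posterior odds = 0.99/0.01 = 99.
Need (113/9887) × (93/11)ⁿ ≥ 99, i.e. (93/11)ⁿ ≥ 978813/113.
(93/11)⁴ = 74805201/14641 falls short of 978813/113 but (93/11)⁵ ≈43196.8 reaches it, so n = 5.

5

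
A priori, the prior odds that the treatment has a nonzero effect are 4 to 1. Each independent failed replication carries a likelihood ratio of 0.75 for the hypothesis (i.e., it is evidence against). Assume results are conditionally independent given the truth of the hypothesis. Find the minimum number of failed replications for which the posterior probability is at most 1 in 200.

24

Prior odds = 4.
Likelihood ratio per failed replication = 0.75.
Target posterior odds = 0.005/0.995 = 1/199.
Require 0.75ⁿ ≤ 1/199 ÷ 4 = 1/796.
0.75²³ ≈0.00133786 is still above 1/796 but 0.75²⁴ ≈0.00100339 is at or below it, so n = 24.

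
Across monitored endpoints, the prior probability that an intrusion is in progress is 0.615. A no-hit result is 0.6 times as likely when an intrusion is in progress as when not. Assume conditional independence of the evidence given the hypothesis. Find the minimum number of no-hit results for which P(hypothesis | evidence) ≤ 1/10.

6

Prior odds = 0.615/0.385 = 123/77.
Likelihood ratio per no-hit result = 0.6.
Target posterior odds = 0.1/0.9 = 1/9.
Need (123/77) × 0.6ⁿ ≤ 1/9, i.e. 0.6ⁿ ≤ 77/1107.
0.6⁵ = 0.07776 is still above 77/1107 but 0.6⁶ = 729/15625 is at or below it, so n = 6.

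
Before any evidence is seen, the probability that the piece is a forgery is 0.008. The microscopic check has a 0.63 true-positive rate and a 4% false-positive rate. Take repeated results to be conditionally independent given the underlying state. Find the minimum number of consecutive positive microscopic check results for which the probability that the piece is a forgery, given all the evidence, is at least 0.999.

Prior odds = 0.008/0.992 = 1/124.
Likelihood ratio of a positive result = 0.63/0.04 = 15.75.
Target odds: 0.999 ÷ 0.001 = 999.
Need (1/124) × 15.75ⁿ ≥ 999, i.e. 15.75ⁿ ≥ 123876.
15.75⁴ = 15752961/256 falls short of 123876 but 15.75⁵ = 992436543/1024 reaches it, so n = 5.

5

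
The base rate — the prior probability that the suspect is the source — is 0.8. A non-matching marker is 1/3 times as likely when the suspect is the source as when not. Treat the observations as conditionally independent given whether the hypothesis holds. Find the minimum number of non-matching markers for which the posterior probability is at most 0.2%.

7

Prior odds = 0.8/0.2 = 4.
Likelihood ratio per non-matching marker = 1/3.
Target odds: 0.002 ÷ 0.998 = 1/499.
Require (1/3)ⁿ ≤ 1/499 ÷ 4 = 1/1996.
(1/3)⁶ = 1/729 is still above 1/1996 but (1/3)⁷ = 1/2187 is at or below it, so n = 7.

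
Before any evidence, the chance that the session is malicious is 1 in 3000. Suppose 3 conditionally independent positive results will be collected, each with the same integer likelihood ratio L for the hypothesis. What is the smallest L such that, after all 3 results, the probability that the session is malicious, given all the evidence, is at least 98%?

53

Prior odds = (1/3000)/(2999/3000) = 1/2999.
Target odds = 0.98/0.02 = 49.
Need L³ ≥ 49 ÷ (1/2999) = 146951.
52³ = 140608 < 146951 ≤ 148877 = 53³, so L = 53.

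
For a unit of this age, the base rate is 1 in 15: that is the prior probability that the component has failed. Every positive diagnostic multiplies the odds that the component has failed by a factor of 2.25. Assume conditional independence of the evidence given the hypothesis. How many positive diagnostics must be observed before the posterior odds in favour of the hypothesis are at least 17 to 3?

6

Prior odds = (1/15)/(14/15) = 1/14.
Likelihood ratio per positive diagnostic = 2.25.
Target odds = 17/3.
Need (1/14) × 2.25ⁿ ≥ 17/3, i.e. 2.25ⁿ ≥ 238/3.
2.25⁵ = 59049/1024 falls short of 238/3 but 2.25⁶ = 531441/4096 reaches it, so n = 6.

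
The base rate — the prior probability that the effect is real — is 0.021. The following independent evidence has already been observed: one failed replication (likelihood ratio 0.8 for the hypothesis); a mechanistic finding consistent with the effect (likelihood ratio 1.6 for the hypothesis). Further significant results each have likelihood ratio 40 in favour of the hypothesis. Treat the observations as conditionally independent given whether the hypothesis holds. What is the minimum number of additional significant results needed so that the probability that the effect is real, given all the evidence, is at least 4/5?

Prior odds = 0.021/0.979 = 21/979.
Combined Bayes factor of the evidence already in hand = 0.8 × 1.6 = 1.28.
Odds after that evidence = (21/979) × 1.28 = 672/24475.
Target odds = 0.8/0.2 = 4.
Need 40ⁿ ≥ 4 ÷ (672/24475) = 24475/168.
40¹ = 40 falls short of 24475/168 but 40² = 1600 reaches it, so n = 2.

2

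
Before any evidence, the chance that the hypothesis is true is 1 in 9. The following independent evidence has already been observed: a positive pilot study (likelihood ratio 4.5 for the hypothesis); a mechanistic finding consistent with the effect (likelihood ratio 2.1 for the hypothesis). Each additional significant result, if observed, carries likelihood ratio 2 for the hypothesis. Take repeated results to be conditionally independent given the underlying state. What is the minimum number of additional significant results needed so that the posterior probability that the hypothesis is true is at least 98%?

6

Prior odds = (1/9)/(8/9) = 0.125.
Combined Bayes factor of the evidence already in hand = 4.5 × 2.1 = 9.45.
Odds after that evidence = 0.125 × 9.45 = 1.18125.
Target odds = 0.98/0.02 = 49.
Need 2ⁿ ≥ 49 ÷ 1.18125 = 1120/27.
2⁵ = 32 falls short of 1120/27 but 2⁶ = 64 reaches it, so n = 6.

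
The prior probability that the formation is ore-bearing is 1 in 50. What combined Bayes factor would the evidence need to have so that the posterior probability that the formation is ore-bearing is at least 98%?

Prior odds = 0.02/0.98 = 1/49.
Target odds = 0.98/0.02 = 49.
Required Bayes factor = 49 ÷ (1/49) = 2401.

2401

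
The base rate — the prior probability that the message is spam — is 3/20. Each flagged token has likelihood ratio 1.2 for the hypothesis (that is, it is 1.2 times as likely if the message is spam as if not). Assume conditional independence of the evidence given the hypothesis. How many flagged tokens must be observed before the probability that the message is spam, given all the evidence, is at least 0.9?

22

Prior odds = 0.15/0.85 = 3/17.
Likelihood ratio per flagged token = 1.2.
Target odds: 0.9 ÷ 0.1 = 9.
Need (3/17) × 1.2ⁿ ≥ 9, i.e. 1.2ⁿ ≥ 51.
1.2²¹ ≈46.0051 falls short of 51 but 1.2²² ≈55.2061 reaches it, so n = 22.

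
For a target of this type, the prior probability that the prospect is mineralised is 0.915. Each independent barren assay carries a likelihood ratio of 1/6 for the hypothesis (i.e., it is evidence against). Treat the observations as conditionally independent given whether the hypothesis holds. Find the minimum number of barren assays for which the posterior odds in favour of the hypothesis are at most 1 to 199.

5

Prior odds = 0.915/0.085 = 183/17.
Likelihood ratio per barren assay = 1/6.
Target odds = 1/199.
Need (183/17) × (1/6)ⁿ ≤ 1/199, i.e. (1/6)ⁿ ≤ 17/36417.
(1/6)⁴ = 1/1296 is still above 17/36417 but (1/6)⁵ = 1/7776 is at or below it, so n = 5.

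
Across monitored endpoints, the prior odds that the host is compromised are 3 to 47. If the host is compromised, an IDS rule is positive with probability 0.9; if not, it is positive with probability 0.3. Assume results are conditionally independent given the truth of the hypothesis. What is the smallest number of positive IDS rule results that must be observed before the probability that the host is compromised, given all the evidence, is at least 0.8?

4

Prior odds = 3/47.
Likelihood ratio of a positive = 0.9/0.3 = 3.
Target odds: 0.8 ÷ 0.2 = 4.
Require 3ⁿ ≥ 4 ÷ (3/47) = 188/3.
3³ = 27 falls short of 188/3 but 3⁴ = 81 reaches it, so n = 4.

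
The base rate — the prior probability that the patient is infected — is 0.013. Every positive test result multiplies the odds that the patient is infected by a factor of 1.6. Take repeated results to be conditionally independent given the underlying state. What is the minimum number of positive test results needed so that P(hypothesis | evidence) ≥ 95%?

Prior odds = 0.013/0.987 = 13/987.
Likelihood ratio per positive test result = 1.6.
Target posterior odds = 0.95/0.05 = 19.
Require 1.6ⁿ ≥ 19 ÷ (13/987) = 18753/13.
1.6¹⁵ ≈1152.92 falls short of 18753/13 but 1.6¹⁶ ≈1844.67 reaches it, so n = 16.

16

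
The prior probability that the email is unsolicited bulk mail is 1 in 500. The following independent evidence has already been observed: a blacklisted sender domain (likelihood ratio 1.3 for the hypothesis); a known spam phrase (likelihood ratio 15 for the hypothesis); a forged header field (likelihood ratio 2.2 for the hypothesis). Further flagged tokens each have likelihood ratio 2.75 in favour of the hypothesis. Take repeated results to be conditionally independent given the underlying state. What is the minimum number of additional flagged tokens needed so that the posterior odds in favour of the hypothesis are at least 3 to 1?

4

Prior odds = 0.002/0.998 = 1/499.
Combined Bayes factor of the evidence already in hand = 1.3 × 15 × 2.2 = 42.9.
Odds after that evidence = (1/499) × 42.9 = 429/4990.
Target odds = 3.
Need 2.75ⁿ ≥ 3 ÷ (429/4990) = 4990/143.
2.75³ = 20.796875 falls short of 4990/143 but 2.75⁴ = 57.19140625 reaches it, so n = 4.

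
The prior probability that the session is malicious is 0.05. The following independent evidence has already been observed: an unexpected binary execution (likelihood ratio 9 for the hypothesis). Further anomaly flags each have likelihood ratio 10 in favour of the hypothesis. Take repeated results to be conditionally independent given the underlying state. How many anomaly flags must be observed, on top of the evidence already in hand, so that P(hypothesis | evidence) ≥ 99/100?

3

Prior odds = 0.05/0.95 = 1/19.
Bayes factor of the evidence already in hand = 9.
Odds after that evidence = (1/19) × 9 = 9/19.
Target odds = 0.99/0.01 = 99.
Need 10ⁿ ≥ 99 ÷ (9/19) = 209.
10² = 100 falls short of 209 but 10³ = 1000 reaches it, so n = 3.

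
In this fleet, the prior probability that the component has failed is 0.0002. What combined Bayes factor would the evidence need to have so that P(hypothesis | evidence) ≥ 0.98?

244951

Prior odds = 0.0002/0.9998 = 1/4999.
Target odds = 0.98/0.02 = 49.
Required Bayes factor = 49 ÷ (1/4999) = 244951.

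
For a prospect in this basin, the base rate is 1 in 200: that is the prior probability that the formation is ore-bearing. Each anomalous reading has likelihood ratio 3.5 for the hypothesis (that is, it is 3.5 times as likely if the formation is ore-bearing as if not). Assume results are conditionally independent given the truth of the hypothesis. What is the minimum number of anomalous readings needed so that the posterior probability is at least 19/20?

7

Prior odds = 0.005/0.995 = 1/199.
Likelihood ratio per anomalous reading = 3.5.
Target odds: 0.95 ÷ 0.05 = 19.
Require 3.5ⁿ ≥ 19 ÷ (1/199) = 3781.
3.5⁶ = 1838.265625 falls short of 3781 but 3.5⁷ = 823543/128 reaches it, so n = 7.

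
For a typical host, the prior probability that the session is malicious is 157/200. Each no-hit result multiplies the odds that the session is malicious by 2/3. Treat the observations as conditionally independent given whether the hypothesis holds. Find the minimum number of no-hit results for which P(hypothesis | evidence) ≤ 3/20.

8

Prior odds = 0.785/0.215 = 157/43.
Likelihood ratio per no-hit result = 2/3.
Target odds: 0.15 ÷ 0.85 = 3/17.
Require (2/3)ⁿ ≤ 3/17 ÷ (157/43) = 129/2669.
(2/3)⁷ = 128/2187 is still above 129/2669 but (2/3)⁸ = 256/6561 is at or below it, so n = 8.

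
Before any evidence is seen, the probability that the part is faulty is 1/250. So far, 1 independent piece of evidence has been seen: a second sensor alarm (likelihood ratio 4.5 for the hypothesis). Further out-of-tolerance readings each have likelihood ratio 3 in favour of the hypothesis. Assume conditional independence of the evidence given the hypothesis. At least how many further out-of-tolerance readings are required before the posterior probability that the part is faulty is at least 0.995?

Prior odds = 0.004/0.996 = 1/249.
Bayes factor of the evidence already in hand = 4.5.
Odds after that evidence = (1/249) × 4.5 = 3/166.
Target odds = 0.995/0.005 = 199.
Need 3ⁿ ≥ 199 ÷ (3/166) = 33034/3.
3⁸ = 6561 falls short of 33034/3 but 3⁹ = 19683 reaches it, so n = 9.

9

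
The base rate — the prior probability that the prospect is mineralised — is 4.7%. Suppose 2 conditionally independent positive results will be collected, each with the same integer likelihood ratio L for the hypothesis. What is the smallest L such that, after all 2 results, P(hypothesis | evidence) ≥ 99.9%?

Prior odds = 0.047/0.953 = 47/953.
Target odds = 0.999/0.001 = 999.
Need L² ≥ 999 ÷ (47/953) = 952047/47.
142² = 20164 < 952047/47 ≤ 20449 = 143², so L = 143.

143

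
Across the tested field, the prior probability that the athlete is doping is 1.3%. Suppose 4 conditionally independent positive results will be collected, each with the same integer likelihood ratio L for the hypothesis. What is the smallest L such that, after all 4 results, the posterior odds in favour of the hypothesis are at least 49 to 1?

Prior odds = 0.013/0.987 = 13/987.
Target odds = 49.
Need L⁴ ≥ 49 ÷ (13/987) = 48363/13.
7⁴ = 2401 < 48363/13 ≤ 4096 = 8⁴, so L = 8.

8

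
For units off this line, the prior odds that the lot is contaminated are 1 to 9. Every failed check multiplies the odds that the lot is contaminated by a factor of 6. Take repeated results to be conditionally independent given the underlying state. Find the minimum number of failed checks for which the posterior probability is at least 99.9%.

Prior odds = 1/9.
Likelihood ratio per failed check = 6.
Target odds: 0.999 ÷ 0.001 = 999.
Require 6ⁿ ≥ 999 ÷ (1/9) = 8991.
6⁵ = 7776 falls short of 8991 but 6⁶ = 46656 reaches it, so n = 6.

6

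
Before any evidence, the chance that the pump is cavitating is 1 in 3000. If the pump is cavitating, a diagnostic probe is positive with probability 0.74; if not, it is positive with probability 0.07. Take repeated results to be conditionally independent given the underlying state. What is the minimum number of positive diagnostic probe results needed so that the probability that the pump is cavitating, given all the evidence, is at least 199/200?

6

Prior odds: (1/3000) ÷ (2999/3000) = 1/2999.
Likelihood ratio of a positive = 0.74/0.07 = 74/7.
Target posterior odds = 0.995/0.005 = 199.
Need (1/2999) × (74/7)ⁿ ≥ 199, i.e. (74/7)ⁿ ≥ 596801.
(74/7)⁵ ≈132029 falls short of 596801 but (74/7)⁶ ≈1.39573e+06 reaches it, so n = 6.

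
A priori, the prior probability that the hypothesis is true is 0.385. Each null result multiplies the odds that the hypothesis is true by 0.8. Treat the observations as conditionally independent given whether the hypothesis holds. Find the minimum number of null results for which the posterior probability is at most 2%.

16

Prior odds: 0.385 ÷ 0.615 = 77/123.
Likelihood ratio per null result = 0.8.
Target odds: 0.02 ÷ 0.98 = 1/49.
Need (77/123) × 0.8ⁿ ≤ 1/49, i.e. 0.8ⁿ ≤ 123/3773.
0.8¹⁵ ≈0.0351844 is still above 123/3773 but 0.8¹⁶ ≈0.0281475 is at or below it, so n = 16.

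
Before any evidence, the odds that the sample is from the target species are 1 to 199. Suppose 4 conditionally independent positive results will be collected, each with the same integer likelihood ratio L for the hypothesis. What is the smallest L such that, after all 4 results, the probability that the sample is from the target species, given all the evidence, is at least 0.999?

Prior odds = 1/199.
Target odds = 0.999/0.001 = 999.
Need L⁴ ≥ 999 ÷ (1/199) = 198801.
21⁴ = 194481 < 198801 ≤ 234256 = 22⁴, so L = 22.

22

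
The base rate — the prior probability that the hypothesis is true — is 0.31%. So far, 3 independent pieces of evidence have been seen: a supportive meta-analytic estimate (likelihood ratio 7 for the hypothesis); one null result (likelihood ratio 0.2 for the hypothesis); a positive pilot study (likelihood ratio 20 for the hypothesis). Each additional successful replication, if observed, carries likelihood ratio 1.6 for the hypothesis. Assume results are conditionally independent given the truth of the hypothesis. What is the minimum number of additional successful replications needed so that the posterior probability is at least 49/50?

Prior odds = 0.0031/0.9969 = 31/9969.
Combined Bayes factor of the evidence already in hand = 7 × 0.2 × 20 = 28.
Odds after that evidence = (31/9969) × 28 = 868/9969.
Target odds = 0.98/0.02 = 49.
Need 1.6ⁿ ≥ 49 ÷ (868/9969) = 69783/124.
1.6¹³ ≈450.36 falls short of 69783/124 but 1.6¹⁴ ≈720.576 reaches it, so n = 14.

14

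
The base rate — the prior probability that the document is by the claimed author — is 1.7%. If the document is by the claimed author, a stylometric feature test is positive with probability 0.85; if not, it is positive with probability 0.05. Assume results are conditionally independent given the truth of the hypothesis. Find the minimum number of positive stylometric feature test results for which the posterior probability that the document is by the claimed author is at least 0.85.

3

Prior odds = 0.017/0.983 = 17/983.
Likelihood ratio of a positive = 0.85/0.05 = 17.
Target odds: 0.85 ÷ 0.15 = 17/3.
Require 17ⁿ ≥ 17/3 ÷ (17/983) = 983/3.
17² = 289 falls short of 983/3 but 17³ = 4913 reaches it, so n = 3.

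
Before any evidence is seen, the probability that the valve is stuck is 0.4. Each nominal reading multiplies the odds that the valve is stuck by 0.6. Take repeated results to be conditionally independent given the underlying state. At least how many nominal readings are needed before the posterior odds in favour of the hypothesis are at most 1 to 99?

Prior odds: 0.4 ÷ 0.6 = 2/3.
Likelihood ratio per nominal reading = 0.6.
Target odds = 1/99.
Require 0.6ⁿ ≤ 1/99 ÷ (2/3) = 1/66.
0.6⁸ = 6561/390625 is still above 1/66 but 0.6⁹ = 19683/1953125 is at or below it, so n = 9.

9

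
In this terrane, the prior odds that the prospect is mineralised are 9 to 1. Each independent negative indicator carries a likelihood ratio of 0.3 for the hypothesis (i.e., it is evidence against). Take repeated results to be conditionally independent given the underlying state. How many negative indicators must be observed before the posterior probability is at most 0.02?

Prior odds = 9.
Likelihood ratio per negative indicator = 0.3.
Target posterior odds = 0.02/0.98 = 1/49.
Require 0.3ⁿ ≤ 1/49 ÷ 9 = 1/441.
0.3⁵ = 243/100000 is still above 1/441 but 0.3⁶ = 729/1000000 is at or below it, so n = 6.

6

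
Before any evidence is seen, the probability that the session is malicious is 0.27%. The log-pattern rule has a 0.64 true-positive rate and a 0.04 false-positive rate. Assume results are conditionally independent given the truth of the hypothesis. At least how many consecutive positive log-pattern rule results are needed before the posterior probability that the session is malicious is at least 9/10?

Prior odds = 0.0027/0.9973 = 27/9973.
Likelihood ratio of a positive result = 0.64/0.04 = 16.
Target odds: 0.9 ÷ 0.1 = 9.
Need (27/9973) × 16ⁿ ≥ 9, i.e. 16ⁿ ≥ 9973/3.
16² = 256 falls short of 9973/3 but 16³ = 4096 reaches it, so n = 3.

3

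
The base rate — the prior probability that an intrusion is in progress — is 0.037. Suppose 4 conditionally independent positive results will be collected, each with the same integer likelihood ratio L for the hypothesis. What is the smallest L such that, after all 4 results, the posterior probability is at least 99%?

8

Prior odds = 0.037/0.963 = 37/963.
Target odds = 0.99/0.01 = 99.
Need L⁴ ≥ 99 ÷ (37/963) = 95337/37.
7⁴ = 2401 < 95337/37 ≤ 4096 = 8⁴, so L = 8.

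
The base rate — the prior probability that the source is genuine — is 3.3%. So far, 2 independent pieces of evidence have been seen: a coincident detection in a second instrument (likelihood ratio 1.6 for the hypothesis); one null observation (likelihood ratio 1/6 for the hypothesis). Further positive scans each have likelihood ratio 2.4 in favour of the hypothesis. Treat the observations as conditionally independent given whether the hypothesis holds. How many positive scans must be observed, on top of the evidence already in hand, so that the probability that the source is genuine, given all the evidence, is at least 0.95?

9

Prior odds = 0.033/0.967 = 33/967.
Combined Bayes factor of the evidence already in hand = 1.6 × (1/6) = 4/15.
Odds after that evidence = (33/967) × 4/15 = 44/4835.
Target odds = 0.95/0.05 = 19.
Need 2.4ⁿ ≥ 19 ÷ (44/4835) = 91865/44.
2.4⁸ = 429981696/390625 falls short of 91865/44 but 2.4⁹ ≈2641.81 reaches it, so n = 9.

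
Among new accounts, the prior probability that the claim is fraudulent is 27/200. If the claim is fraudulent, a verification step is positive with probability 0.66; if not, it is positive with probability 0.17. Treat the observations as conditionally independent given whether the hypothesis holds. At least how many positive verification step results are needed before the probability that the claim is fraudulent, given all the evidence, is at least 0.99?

5

Prior odds: 0.135 ÷ 0.865 = 27/173.
Likelihood ratio of a positive = 0.66/0.17 = 66/17.
Target odds: 0.99 ÷ 0.01 = 99.
Require (66/17)ⁿ ≥ 99 ÷ (27/173) = 1903/3.
(66/17)⁴ = 18974736/83521 falls short of 1903/3 but (66/17)⁵ ≈882.013 reaches it, so n = 5.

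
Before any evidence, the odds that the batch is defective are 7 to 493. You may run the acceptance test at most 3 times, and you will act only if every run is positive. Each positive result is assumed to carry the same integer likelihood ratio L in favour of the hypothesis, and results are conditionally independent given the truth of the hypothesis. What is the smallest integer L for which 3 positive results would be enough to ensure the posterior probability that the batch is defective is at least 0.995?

25

Prior odds = 7/493.
Target odds = 0.995/0.005 = 199.
Need L³ ≥ 199 ÷ (7/493) = 98107/7.
24³ = 13824 < 98107/7 ≤ 15625 = 25³, so L = 25.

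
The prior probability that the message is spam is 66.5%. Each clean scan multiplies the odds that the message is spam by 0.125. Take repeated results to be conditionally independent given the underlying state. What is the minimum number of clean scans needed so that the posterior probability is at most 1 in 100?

Prior odds = 0.665/0.335 = 133/67.
Likelihood ratio per clean scan = 0.125.
Target odds: 0.01 ÷ 0.99 = 1/99.
Require 0.125ⁿ ≤ 1/99 ÷ (133/67) = 67/13167.
0.125² = 0.015625 is still above 67/13167 but 0.125³ = 0.001953125 is at or below it, so n = 3.

3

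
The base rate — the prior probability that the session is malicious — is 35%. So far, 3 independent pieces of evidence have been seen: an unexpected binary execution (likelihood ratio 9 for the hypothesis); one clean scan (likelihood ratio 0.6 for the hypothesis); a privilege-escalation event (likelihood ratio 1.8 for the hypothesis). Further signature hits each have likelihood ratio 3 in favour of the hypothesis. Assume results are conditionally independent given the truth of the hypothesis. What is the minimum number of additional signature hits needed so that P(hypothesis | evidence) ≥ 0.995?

4

Prior odds = 0.35/0.65 = 7/13.
Combined Bayes factor of the evidence already in hand = 9 × 0.6 × 1.8 = 9.72.
Odds after that evidence = (7/13) × 9.72 = 1701/325.
Target odds = 0.995/0.005 = 199.
Need 3ⁿ ≥ 199 ÷ (1701/325) = 64675/1701.
3³ = 27 falls short of 64675/1701 but 3⁴ = 81 reaches it, so n = 4.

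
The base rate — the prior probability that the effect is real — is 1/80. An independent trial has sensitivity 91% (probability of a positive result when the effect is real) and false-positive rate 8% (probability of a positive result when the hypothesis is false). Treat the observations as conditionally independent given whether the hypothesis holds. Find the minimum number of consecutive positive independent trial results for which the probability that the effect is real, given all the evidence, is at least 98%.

Prior odds: 0.0125 ÷ 0.9875 = 1/79.
Likelihood ratio of a positive result = 0.91/0.08 = 11.375.
Target posterior odds = 0.98/0.02 = 49.
Require 11.375ⁿ ≥ 49 ÷ (1/79) = 3871.
11.375³ = 753571/512 falls short of 3871 but 11.375⁴ = 68574961/4096 reaches it, so n = 4.

4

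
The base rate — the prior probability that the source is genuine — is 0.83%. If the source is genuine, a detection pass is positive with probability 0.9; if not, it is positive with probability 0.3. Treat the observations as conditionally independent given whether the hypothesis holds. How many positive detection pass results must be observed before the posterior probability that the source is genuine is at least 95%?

8

Prior odds: 0.0083 ÷ 0.9917 = 83/9917.
Likelihood ratio of a positive = 0.9/0.3 = 3.
Target odds: 0.95 ÷ 0.05 = 19.
Need (83/9917) × 3ⁿ ≥ 19, i.e. 3ⁿ ≥ 188423/83.
3⁷ = 2187 falls short of 188423/83 but 3⁸ = 6561 reaches it, so n = 8.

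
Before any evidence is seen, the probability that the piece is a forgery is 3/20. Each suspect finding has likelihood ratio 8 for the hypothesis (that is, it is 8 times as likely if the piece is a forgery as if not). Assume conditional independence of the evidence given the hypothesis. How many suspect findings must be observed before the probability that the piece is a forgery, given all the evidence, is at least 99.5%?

Prior odds: 0.15 ÷ 0.85 = 3/17.
Likelihood ratio per suspect finding = 8.
Target posterior odds = 0.995/0.005 = 199.
Require 8ⁿ ≥ 199 ÷ (3/17) = 3383/3.
8³ = 512 falls short of 3383/3 but 8⁴ = 4096 reaches it, so n = 4.

4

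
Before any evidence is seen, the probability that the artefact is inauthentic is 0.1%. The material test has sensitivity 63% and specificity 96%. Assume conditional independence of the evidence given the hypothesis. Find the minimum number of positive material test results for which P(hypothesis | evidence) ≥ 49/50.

Prior odds = 0.001/0.999 = 1/999.
False-positive rate = 1 − 0.96 = 0.04; likelihood ratio of a positive = 0.63/0.04 = 15.75.
Target posterior odds = 0.98/0.02 = 49.
Require 15.75ⁿ ≥ 49 ÷ (1/999) = 48951.
15.75³ = 3906.984375 falls short of 48951 but 15.75⁴ = 15752961/256 reaches it, so n = 4.

4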